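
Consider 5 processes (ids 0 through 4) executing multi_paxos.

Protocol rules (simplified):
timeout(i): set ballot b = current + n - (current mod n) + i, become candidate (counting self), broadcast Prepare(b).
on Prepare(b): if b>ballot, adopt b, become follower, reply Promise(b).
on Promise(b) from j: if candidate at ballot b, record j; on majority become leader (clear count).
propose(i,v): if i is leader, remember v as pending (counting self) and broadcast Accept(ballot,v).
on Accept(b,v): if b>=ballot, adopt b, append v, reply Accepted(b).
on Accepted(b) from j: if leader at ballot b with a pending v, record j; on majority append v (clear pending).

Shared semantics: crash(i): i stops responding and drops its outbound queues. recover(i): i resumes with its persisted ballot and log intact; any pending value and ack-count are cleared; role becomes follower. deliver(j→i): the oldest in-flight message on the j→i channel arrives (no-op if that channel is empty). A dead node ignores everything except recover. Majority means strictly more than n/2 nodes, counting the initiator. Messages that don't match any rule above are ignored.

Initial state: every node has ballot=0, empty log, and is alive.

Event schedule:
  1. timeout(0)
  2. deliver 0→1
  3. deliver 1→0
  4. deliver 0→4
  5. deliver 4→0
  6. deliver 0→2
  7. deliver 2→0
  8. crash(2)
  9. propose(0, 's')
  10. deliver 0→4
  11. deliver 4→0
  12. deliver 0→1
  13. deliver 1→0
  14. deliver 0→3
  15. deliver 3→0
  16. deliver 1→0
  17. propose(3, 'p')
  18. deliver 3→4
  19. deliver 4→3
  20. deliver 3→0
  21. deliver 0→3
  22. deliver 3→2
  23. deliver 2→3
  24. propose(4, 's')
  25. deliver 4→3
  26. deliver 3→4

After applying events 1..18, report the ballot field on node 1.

e1 timeout(0): 0[cand,b=5,-]
e2 deliver 0→1: 1[foll,b=5,-]
e3 deliver 1→0: ·
e4 deliver 0→4: 4[foll,b=5,-]
e5 deliver 4→0: 0[lead,b=5,-]
e6 deliver 0→2: 2[foll,b=5,-]
e7 deliver 2→0: ·
e8 crash(2): 2[✗foll,b=5,-]
e9 propose(0,'s'): ·
e10 deliver 0→4: 4[foll,b=5,s]
e11 deliver 4→0: ·
e12 deliver 0→1: 1[foll,b=5,s]
e13 deliver 1→0: 0[lead,b=5,s]
e14 deliver 0→3: 3[foll,b=5,-]
e15 deliver 3→0: ·
e16 deliver 1→0: ·
e17 propose(3,'p'): ·
e18 deliver 3→4: ·

5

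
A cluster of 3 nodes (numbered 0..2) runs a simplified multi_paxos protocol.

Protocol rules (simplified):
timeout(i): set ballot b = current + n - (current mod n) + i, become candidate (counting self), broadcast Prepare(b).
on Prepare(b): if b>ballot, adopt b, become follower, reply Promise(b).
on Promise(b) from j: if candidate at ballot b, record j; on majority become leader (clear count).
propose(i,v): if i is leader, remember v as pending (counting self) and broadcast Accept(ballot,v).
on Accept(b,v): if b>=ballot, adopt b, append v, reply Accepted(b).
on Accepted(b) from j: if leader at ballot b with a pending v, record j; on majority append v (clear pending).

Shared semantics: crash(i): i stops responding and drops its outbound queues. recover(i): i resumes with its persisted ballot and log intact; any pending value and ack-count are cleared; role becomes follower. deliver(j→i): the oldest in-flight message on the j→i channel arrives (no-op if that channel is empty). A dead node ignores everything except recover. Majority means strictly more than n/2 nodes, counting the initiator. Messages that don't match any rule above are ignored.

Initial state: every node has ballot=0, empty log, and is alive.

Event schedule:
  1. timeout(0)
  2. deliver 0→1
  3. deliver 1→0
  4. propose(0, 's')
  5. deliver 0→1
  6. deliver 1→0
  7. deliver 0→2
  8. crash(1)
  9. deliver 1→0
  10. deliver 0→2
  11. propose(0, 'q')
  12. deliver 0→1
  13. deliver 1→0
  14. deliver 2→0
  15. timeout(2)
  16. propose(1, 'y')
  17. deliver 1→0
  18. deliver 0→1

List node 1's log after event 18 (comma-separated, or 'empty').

1. timeout(0):  <0:cand b3 ->
2. deliver 0→1:  <1:foll b3 ->
3. deliver 1→0:  <0:lead b3 ->
4. propose(0,'s'):  nop
5. deliver 0→1:  <1:foll b3 s>
6. deliver 1→0:  <0:lead b3 s>
7. deliver 0→2:  <2:foll b3 ->
8. crash(1):  <1:✗foll b3 s>
9. deliver 1→0:  nop
10. deliver 0→2:  <2:foll b3 s>
11. propose(0,'q'):  nop
12. deliver 0→1:  nop
13. deliver 1→0:  nop
14. deliver 2→0:  nop
15. timeout(2):  <2:cand b8 s>
16. propose(1,'y'):  nop
17. deliver 1→0:  nop
18. deliver 0→1:  nop

s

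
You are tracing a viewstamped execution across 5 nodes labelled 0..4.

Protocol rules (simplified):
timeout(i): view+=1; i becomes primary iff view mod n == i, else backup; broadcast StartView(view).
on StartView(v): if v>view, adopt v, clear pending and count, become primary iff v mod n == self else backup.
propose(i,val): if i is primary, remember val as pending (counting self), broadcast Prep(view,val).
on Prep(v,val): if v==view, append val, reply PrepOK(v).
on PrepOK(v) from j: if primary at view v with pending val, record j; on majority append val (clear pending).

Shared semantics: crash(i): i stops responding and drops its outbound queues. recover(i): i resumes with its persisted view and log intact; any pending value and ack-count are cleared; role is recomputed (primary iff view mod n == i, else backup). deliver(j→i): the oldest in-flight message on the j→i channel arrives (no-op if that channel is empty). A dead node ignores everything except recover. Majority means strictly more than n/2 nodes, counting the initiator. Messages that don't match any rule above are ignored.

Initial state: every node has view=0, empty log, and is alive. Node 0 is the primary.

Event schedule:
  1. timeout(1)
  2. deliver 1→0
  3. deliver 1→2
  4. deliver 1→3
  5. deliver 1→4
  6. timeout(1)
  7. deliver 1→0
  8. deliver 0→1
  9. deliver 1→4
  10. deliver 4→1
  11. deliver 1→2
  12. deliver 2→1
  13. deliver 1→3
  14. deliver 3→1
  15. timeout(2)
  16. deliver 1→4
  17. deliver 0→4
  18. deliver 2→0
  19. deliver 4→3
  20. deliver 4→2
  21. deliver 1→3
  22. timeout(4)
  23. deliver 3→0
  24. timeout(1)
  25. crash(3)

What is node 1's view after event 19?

2

e1 timeout(1): 1[prim,v=1,-]
e2 deliver 1→0: 0[back,v=1,-]
e3 deliver 1→2: 2[back,v=1,-]
e4 deliver 1→3: 3[back,v=1,-]
e5 deliver 1→4: 4[back,v=1,-]
e6 timeout(1): 1[back,v=2,-]
e7 deliver 1→0: 0[back,v=2,-]
e8 deliver 0→1: ·
e9 deliver 1→4: 4[back,v=2,-]
e10 deliver 4→1: ·
e11 deliver 1→2: 2[prim,v=2,-]
e12 deliver 2→1: ·
e13 deliver 1→3: 3[back,v=2,-]
e14 deliver 3→1: ·
e15 timeout(2): 2[back,v=3,-]
e16 deliver 1→4: ·
e17 deliver 0→4: ·
e18 deliver 2→0: 0[back,v=3,-]
e19 deliver 4→3: ·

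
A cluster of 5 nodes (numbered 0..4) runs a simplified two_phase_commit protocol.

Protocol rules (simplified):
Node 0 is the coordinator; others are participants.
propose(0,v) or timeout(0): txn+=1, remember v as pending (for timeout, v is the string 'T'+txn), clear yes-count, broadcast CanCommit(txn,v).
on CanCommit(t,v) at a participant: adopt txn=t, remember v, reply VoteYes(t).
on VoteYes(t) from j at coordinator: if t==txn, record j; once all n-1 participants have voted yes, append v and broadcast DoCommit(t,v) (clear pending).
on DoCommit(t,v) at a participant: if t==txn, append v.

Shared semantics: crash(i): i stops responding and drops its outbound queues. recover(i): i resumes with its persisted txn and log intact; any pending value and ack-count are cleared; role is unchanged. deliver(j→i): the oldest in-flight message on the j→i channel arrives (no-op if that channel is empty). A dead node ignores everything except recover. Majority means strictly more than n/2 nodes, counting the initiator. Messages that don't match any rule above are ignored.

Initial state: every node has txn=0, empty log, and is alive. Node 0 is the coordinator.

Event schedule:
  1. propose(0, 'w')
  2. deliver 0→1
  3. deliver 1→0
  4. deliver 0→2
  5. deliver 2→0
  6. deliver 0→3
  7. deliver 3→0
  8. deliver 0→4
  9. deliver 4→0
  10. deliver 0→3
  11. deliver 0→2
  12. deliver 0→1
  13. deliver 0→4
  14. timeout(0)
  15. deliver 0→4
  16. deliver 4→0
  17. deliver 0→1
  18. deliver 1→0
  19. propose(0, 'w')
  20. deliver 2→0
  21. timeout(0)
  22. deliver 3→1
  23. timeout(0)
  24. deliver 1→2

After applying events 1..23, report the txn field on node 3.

[1] propose(0,'w') → N0(coor t1 [-])
[2] deliver 0→1 → N1(part t1 [-])
[3] deliver 1→0 → ∅
[4] deliver 0→2 → N2(part t1 [-])
[5] deliver 2→0 → ∅
[6] deliver 0→3 → N3(part t1 [-])
[7] deliver 3→0 → ∅
[8] deliver 0→4 → N4(part t1 [-])
[9] deliver 4→0 → N0(coor t1 [w])
[10] deliver 0→3 → N3(part t1 [w])
[11] deliver 0→2 → N2(part t1 [w])
[12] deliver 0→1 → N1(part t1 [w])
[13] deliver 0→4 → N4(part t1 [w])
[14] timeout(0) → N0(coor t2 [w])
[15] deliver 0→4 → N4(part t2 [w])
[16] deliver 4→0 → ∅
[17] deliver 0→1 → N1(part t2 [w])
[18] deliver 1→0 → ∅
[19] propose(0,'w') → N0(coor t3 [w])
[20] deliver 2→0 → ∅
[21] timeout(0) → N0(coor t4 [w])
[22] deliver 3→1 → ∅
[23] timeout(0) → N0(coor t5 [w])

1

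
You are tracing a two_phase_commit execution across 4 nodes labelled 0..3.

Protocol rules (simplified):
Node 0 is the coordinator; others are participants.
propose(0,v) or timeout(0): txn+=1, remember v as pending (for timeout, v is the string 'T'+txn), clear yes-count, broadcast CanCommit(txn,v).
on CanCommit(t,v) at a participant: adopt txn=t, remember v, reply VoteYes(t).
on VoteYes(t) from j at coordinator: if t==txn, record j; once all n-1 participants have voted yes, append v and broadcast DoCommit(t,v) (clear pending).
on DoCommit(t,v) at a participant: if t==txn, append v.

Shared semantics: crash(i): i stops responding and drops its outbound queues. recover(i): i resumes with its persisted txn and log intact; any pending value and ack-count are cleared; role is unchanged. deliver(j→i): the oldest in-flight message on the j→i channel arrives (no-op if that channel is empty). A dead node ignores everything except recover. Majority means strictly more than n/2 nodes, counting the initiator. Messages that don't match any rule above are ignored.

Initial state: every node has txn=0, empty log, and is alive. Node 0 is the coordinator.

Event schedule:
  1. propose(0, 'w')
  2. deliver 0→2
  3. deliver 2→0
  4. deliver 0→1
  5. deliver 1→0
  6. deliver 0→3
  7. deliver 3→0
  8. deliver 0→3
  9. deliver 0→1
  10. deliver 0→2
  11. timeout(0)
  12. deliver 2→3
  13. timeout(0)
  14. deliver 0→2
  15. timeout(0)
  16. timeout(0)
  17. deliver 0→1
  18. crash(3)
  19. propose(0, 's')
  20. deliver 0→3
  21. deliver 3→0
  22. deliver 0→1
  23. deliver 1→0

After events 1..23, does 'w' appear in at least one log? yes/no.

step 1 propose(0,'w'): 0={coor,t=1,log=-}
step 2 deliver 0→2: 2={part,t=1,log=-}
step 3 deliver 2→0: —
step 4 deliver 0→1: 1={part,t=1,log=-}
step 5 deliver 1→0: —
step 6 deliver 0→3: 3={part,t=1,log=-}
step 7 deliver 3→0: 0={coor,t=1,log=w}
step 8 deliver 0→3: 3={part,t=1,log=w}
step 9 deliver 0→1: 1={part,t=1,log=w}
step 10 deliver 0→2: 2={part,t=1,log=w}
step 11 timeout(0): 0={coor,t=2,log=w}
step 12 deliver 2→3: —
step 13 timeout(0): 0={coor,t=3,log=w}
step 14 deliver 0→2: 2={part,t=2,log=w}
step 15 timeout(0): 0={coor,t=4,log=w}
step 16 timeout(0): 0={coor,t=5,log=w}
step 17 deliver 0→1: 1={part,t=2,log=w}
step 18 crash(3): 3={✗part,t=1,log=w}
step 19 propose(0,'s'): 0={coor,t=6,log=w}
step 20 deliver 0→3: —
step 21 deliver 3→0: —
step 22 deliver 0→1: 1={part,t=3,log=w}
step 23 deliver 1→0: —

yes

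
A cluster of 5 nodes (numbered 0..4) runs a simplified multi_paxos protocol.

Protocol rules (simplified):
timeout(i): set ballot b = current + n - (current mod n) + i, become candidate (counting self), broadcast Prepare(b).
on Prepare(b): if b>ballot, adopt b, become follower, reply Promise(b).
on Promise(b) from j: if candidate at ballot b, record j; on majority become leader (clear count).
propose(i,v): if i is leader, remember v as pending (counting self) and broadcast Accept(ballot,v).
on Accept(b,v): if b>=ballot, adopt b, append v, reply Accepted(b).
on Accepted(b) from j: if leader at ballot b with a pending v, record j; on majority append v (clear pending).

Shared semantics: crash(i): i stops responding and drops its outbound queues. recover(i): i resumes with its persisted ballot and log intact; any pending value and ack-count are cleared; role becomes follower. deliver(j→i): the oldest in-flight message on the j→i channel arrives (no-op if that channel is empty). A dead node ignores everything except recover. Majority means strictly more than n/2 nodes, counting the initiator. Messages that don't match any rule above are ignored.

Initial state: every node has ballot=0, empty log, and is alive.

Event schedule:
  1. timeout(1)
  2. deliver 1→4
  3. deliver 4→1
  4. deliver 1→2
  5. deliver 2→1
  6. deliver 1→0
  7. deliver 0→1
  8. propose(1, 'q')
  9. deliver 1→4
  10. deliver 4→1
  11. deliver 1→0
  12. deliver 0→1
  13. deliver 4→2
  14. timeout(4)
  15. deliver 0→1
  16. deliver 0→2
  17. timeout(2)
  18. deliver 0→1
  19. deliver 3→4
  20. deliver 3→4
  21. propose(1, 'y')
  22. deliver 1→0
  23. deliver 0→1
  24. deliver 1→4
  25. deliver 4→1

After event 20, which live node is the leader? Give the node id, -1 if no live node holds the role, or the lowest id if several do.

step 1 timeout(1): 1={cand,b=6,log=-}
step 2 deliver 1→4: 4={foll,b=6,log=-}
step 3 deliver 4→1: —
step 4 deliver 1→2: 2={foll,b=6,log=-}
step 5 deliver 2→1: 1={lead,b=6,log=-}
step 6 deliver 1→0: 0={foll,b=6,log=-}
step 7 deliver 0→1: —
step 8 propose(1,'q'): —
step 9 deliver 1→4: 4={foll,b=6,log=q}
step 10 deliver 4→1: —
step 11 deliver 1→0: 0={foll,b=6,log=q}
step 12 deliver 0→1: 1={lead,b=6,log=q}
step 13 deliver 4→2: —
step 14 timeout(4): 4={cand,b=14,log=q}
step 15 deliver 0→1: —
step 16 deliver 0→2: —
step 17 timeout(2): 2={cand,b=12,log=-}
step 18 deliver 0→1: —
step 19 deliver 3→4: —
step 20 deliver 3→4: —

1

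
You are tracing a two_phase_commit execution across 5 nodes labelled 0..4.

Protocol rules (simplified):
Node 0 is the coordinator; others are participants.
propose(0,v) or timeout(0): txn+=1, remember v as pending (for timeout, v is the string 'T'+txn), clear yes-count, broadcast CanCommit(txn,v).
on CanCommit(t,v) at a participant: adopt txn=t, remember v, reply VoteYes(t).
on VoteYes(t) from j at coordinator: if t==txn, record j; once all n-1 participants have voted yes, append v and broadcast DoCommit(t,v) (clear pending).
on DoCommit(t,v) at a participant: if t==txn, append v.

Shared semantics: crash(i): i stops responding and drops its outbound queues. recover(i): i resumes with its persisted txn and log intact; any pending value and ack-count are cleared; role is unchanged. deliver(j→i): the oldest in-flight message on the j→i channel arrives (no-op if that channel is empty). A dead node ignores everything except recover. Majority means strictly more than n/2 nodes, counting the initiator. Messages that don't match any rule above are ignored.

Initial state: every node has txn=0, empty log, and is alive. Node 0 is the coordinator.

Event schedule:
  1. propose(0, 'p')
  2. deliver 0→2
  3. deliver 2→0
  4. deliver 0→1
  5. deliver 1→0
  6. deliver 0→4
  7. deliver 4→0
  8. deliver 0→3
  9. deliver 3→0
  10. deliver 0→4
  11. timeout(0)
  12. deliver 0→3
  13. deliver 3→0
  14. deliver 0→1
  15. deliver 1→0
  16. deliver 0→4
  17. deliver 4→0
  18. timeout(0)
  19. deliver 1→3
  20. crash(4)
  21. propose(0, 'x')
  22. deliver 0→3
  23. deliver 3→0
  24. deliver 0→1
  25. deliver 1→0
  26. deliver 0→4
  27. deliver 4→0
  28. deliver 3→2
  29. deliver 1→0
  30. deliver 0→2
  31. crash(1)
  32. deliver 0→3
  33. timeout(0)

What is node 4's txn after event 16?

1. propose(0,'p'):  <0:coor t1 ->
2. deliver 0→2:  <2:part t1 ->
3. deliver 2→0:  nop
4. deliver 0→1:  <1:part t1 ->
5. deliver 1→0:  nop
6. deliver 0→4:  <4:part t1 ->
7. deliver 4→0:  nop
8. deliver 0→3:  <3:part t1 ->
9. deliver 3→0:  <0:coor t1 p>
10. deliver 0→4:  <4:part t1 p>
11. timeout(0):  <0:coor t2 p>
12. deliver 0→3:  <3:part t1 p>
13. deliver 3→0:  nop
14. deliver 0→1:  <1:part t1 p>
15. deliver 1→0:  nop
16. deliver 0→4:  <4:part t2 p>

2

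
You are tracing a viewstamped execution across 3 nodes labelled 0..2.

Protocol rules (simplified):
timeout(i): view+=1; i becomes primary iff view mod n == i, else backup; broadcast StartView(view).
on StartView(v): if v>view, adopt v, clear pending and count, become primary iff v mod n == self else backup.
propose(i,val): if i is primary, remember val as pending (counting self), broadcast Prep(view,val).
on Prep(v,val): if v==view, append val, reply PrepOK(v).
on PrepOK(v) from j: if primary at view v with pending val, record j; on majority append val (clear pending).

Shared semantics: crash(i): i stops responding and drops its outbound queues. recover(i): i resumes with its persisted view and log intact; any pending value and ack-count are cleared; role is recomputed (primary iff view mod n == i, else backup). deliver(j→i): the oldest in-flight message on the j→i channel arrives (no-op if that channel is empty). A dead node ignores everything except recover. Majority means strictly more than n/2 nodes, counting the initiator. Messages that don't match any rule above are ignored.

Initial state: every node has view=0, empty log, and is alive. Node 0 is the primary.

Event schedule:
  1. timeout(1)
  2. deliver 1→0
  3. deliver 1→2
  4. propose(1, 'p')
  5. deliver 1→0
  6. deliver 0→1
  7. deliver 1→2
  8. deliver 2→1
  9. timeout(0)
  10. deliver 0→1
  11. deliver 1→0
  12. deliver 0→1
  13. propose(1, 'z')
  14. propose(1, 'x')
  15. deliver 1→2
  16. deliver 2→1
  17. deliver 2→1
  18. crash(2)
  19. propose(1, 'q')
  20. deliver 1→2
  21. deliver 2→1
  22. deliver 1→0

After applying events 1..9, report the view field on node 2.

step 1 timeout(1): 1={prim,v=1,log=-}
step 2 deliver 1→0: 0={back,v=1,log=-}
step 3 deliver 1→2: 2={back,v=1,log=-}
step 4 propose(1,'p'): —
step 5 deliver 1→0: 0={back,v=1,log=p}
step 6 deliver 0→1: 1={prim,v=1,log=p}
step 7 deliver 1→2: 2={back,v=1,log=p}
step 8 deliver 2→1: —
step 9 timeout(0): 0={back,v=2,log=p}

1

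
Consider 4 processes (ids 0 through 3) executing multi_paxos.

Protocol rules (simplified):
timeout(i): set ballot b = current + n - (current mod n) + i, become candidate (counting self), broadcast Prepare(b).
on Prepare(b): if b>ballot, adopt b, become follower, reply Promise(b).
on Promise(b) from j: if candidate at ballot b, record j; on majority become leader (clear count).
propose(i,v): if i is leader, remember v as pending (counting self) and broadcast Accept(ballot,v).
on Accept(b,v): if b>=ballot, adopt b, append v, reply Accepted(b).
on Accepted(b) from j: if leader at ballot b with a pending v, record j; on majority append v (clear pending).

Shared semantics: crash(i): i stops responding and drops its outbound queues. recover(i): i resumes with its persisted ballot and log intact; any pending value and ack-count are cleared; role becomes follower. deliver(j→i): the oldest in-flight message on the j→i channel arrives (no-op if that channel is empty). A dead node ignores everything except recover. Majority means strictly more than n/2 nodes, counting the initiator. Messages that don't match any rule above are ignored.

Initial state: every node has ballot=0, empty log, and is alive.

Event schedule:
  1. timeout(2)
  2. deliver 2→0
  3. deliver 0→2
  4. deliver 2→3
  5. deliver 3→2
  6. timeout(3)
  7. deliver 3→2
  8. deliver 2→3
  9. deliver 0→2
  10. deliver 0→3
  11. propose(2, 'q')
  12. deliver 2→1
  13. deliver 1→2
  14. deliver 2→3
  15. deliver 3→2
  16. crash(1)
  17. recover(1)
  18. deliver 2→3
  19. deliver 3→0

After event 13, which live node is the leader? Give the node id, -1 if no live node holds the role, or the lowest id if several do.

-1

step 1 timeout(2): 2={cand,b=6,log=-}
step 2 deliver 2→0: 0={foll,b=6,log=-}
step 3 deliver 0→2: —
step 4 deliver 2→3: 3={foll,b=6,log=-}
step 5 deliver 3→2: 2={lead,b=6,log=-}
step 6 timeout(3): 3={cand,b=11,log=-}
step 7 deliver 3→2: 2={foll,b=11,log=-}
step 8 deliver 2→3: —
step 9 deliver 0→2: —
step 10 deliver 0→3: —
step 11 propose(2,'q'): —
step 12 deliver 2→1: 1={foll,b=6,log=-}
step 13 deliver 1→2: —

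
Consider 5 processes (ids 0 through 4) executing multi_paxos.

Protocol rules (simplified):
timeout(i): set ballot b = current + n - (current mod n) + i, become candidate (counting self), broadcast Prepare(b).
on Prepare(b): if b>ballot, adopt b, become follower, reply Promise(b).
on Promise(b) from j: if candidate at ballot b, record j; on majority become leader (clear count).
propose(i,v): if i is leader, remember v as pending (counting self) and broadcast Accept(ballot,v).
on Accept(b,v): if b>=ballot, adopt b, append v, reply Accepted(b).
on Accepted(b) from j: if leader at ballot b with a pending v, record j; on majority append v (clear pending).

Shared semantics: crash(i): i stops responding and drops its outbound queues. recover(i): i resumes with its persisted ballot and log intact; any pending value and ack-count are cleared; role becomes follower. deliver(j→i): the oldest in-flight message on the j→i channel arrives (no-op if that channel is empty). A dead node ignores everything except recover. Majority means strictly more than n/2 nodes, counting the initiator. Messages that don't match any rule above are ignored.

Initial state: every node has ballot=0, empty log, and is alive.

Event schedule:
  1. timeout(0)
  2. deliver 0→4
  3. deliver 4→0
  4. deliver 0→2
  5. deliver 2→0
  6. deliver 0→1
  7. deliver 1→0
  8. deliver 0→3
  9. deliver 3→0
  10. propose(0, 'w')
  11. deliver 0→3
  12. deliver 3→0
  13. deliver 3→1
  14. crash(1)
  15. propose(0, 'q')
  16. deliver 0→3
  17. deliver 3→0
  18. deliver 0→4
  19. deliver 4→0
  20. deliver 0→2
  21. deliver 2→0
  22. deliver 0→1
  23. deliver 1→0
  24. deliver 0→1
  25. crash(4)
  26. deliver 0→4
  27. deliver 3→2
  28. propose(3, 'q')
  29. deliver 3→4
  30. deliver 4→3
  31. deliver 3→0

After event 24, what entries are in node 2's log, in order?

w

after 1 — timeout(0): n0:cand/b5/[-]
after 2 — deliver 0→4: n4:foll/b5/[-]
after 3 — deliver 4→0: ·
after 4 — deliver 0→2: n2:foll/b5/[-]
after 5 — deliver 2→0: n0:lead/b5/[-]
after 6 — deliver 0→1: n1:foll/b5/[-]
after 7 — deliver 1→0: ·
after 8 — deliver 0→3: n3:foll/b5/[-]
after 9 — deliver 3→0: ·
after 10 — propose(0,'w'): ·
after 11 — deliver 0→3: n3:foll/b5/[w]
after 12 — deliver 3→0: ·
after 13 — deliver 3→1: ·
after 14 — crash(1): n1:✗foll/b5/[-]
after 15 — propose(0,'q'): ·
after 16 — deliver 0→3: n3:foll/b5/[w,q]
after 17 — deliver 3→0: ·
after 18 — deliver 0→4: n4:foll/b5/[w]
after 19 — deliver 4→0: n0:lead/b5/[q]
after 20 — deliver 0→2: n2:foll/b5/[w]
after 21 — deliver 2→0: ·
after 22 — deliver 0→1: ·
after 23 — deliver 1→0: ·
after 24 — deliver 0→1: ·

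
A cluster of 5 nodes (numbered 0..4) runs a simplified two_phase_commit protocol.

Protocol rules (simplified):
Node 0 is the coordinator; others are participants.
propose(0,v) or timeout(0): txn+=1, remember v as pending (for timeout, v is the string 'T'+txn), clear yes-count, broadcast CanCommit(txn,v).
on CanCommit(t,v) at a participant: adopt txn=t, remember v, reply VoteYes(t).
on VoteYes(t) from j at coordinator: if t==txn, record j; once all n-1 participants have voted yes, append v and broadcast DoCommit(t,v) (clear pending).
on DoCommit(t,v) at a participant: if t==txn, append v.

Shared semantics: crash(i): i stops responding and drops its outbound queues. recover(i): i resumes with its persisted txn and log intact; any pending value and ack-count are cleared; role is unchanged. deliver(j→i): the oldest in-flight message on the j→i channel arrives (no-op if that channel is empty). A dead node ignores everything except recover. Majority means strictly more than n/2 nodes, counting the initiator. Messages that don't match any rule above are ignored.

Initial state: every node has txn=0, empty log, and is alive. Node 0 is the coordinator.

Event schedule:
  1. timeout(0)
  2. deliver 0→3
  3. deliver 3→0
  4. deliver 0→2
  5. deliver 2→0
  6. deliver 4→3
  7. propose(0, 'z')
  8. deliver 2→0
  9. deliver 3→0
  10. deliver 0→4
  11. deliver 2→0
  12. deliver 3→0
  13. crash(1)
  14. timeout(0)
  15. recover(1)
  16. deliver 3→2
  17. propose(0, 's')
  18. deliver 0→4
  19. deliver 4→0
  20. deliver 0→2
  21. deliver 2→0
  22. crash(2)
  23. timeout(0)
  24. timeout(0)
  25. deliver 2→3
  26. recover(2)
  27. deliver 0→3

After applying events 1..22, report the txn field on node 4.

after 1 — timeout(0): n0:coor/t1/[-]
after 2 — deliver 0→3: n3:part/t1/[-]
after 3 — deliver 3→0: ·
after 4 — deliver 0→2: n2:part/t1/[-]
after 5 — deliver 2→0: ·
after 6 — deliver 4→3: ·
after 7 — propose(0,'z'): n0:coor/t2/[-]
after 8 — deliver 2→0: ·
after 9 — deliver 3→0: ·
after 10 — deliver 0→4: n4:part/t1/[-]
after 11 — deliver 2→0: ·
after 12 — deliver 3→0: ·
after 13 — crash(1): n1:✗part/t0/[-]
after 14 — timeout(0): n0:coor/t3/[-]
after 15 — recover(1): n1:part/t0/[-]
after 16 — deliver 3→2: ·
after 17 — propose(0,'s'): n0:coor/t4/[-]
after 18 — deliver 0→4: n4:part/t2/[-]
after 19 — deliver 4→0: ·
after 20 — deliver 0→2: n2:part/t2/[-]
after 21 — deliver 2→0: ·
after 22 — crash(2): n2:✗part/t2/[-]

2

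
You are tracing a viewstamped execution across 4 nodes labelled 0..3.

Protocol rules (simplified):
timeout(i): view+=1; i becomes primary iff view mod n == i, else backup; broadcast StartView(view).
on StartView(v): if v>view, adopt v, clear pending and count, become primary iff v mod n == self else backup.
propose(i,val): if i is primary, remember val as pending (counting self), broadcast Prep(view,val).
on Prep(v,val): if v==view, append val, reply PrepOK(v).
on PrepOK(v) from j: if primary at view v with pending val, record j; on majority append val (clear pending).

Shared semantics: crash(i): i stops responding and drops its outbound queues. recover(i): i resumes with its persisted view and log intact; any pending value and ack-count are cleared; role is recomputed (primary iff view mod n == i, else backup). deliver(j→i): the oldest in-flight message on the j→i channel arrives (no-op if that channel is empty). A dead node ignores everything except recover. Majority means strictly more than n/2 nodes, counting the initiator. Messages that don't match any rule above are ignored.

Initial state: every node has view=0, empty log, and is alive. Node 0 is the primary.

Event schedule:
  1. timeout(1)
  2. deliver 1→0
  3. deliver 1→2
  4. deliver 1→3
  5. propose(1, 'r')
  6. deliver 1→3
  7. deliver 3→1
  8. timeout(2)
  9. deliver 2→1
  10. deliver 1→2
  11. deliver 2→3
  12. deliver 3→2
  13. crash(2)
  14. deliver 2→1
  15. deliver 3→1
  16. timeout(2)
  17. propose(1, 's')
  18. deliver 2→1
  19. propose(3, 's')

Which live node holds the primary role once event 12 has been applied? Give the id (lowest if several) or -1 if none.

[1] timeout(1) → N1(prim v1 [-])
[2] deliver 1→0 → N0(back v1 [-])
[3] deliver 1→2 → N2(back v1 [-])
[4] deliver 1→3 → N3(back v1 [-])
[5] propose(1,'r') → ∅
[6] deliver 1→3 → N3(back v1 [r])
[7] deliver 3→1 → ∅
[8] timeout(2) → N2(prim v2 [-])
[9] deliver 2→1 → N1(back v2 [-])
[10] deliver 1→2 → ∅
[11] deliver 2→3 → N3(back v2 [r])
[12] deliver 3→2 → ∅

2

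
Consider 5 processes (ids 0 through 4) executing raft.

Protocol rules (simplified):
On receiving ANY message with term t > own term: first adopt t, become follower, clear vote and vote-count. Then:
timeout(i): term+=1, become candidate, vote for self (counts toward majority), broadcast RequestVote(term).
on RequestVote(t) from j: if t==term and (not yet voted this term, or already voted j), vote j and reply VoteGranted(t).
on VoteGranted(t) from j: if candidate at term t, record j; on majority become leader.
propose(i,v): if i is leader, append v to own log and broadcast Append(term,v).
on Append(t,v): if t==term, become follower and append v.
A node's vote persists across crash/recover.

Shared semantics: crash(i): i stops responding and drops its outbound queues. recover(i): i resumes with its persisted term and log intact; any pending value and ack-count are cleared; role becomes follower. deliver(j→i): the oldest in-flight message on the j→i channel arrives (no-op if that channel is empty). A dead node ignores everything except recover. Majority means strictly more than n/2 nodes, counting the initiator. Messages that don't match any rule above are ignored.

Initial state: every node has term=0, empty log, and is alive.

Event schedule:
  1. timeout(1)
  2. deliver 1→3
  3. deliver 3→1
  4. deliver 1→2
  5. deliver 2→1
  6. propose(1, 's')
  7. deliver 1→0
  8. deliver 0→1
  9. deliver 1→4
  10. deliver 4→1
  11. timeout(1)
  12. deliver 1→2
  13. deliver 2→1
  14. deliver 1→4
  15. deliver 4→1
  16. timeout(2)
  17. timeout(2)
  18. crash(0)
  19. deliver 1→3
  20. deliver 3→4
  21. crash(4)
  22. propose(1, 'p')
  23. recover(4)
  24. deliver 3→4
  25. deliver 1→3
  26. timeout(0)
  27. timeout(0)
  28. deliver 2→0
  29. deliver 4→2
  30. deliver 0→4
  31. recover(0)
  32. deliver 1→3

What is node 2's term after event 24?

3

after 1 — timeout(1): n1:cand/t1/[-]
after 2 — deliver 1→3: n3:foll/t1/[-]
after 3 — deliver 3→1: ·
after 4 — deliver 1→2: n2:foll/t1/[-]
after 5 — deliver 2→1: n1:lead/t1/[-]
after 6 — propose(1,'s'): n1:lead/t1/[s]
after 7 — deliver 1→0: n0:foll/t1/[-]
after 8 — deliver 0→1: ·
after 9 — deliver 1→4: n4:foll/t1/[-]
after 10 — deliver 4→1: ·
after 11 — timeout(1): n1:cand/t2/[s]
after 12 — deliver 1→2: n2:foll/t1/[s]
after 13 — deliver 2→1: ·
after 14 — deliver 1→4: n4:foll/t1/[s]
after 15 — deliver 4→1: ·
after 16 — timeout(2): n2:cand/t2/[s]
after 17 — timeout(2): n2:cand/t3/[s]
after 18 — crash(0): n0:✗foll/t1/[-]
after 19 — deliver 1→3: n3:foll/t1/[s]
after 20 — deliver 3→4: ·
after 21 — crash(4): n4:✗foll/t1/[s]
after 22 — propose(1,'p'): ·
after 23 — recover(4): n4:foll/t1/[s]
after 24 — deliver 3→4: ·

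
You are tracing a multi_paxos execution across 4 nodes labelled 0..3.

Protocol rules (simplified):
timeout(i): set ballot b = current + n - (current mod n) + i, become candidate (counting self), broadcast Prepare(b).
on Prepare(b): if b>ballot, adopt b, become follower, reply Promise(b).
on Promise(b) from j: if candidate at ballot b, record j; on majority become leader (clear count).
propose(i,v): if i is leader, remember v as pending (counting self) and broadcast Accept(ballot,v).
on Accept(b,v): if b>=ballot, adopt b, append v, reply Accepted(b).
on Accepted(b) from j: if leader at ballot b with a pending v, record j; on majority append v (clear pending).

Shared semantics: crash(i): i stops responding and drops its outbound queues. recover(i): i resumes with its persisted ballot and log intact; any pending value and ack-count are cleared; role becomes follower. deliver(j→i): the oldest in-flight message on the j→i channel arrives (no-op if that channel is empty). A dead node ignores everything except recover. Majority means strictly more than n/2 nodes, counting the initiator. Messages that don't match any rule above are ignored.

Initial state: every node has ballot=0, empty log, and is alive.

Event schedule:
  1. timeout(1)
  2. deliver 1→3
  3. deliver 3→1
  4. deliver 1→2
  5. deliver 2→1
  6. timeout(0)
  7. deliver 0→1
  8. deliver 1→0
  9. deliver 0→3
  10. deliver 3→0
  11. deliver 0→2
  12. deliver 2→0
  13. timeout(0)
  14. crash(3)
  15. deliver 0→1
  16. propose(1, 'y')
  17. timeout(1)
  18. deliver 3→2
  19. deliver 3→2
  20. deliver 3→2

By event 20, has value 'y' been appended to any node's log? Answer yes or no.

e1 timeout(1): 1[cand,b=5,-]
e2 deliver 1→3: 3[foll,b=5,-]
e3 deliver 3→1: ·
e4 deliver 1→2: 2[foll,b=5,-]
e5 deliver 2→1: 1[lead,b=5,-]
e6 timeout(0): 0[cand,b=4,-]
e7 deliver 0→1: ·
e8 deliver 1→0: 0[foll,b=5,-]
e9 deliver 0→3: ·
e10 deliver 3→0: ·
e11 deliver 0→2: ·
e12 deliver 2→0: ·
e13 timeout(0): 0[cand,b=8,-]
e14 crash(3): 3[✗foll,b=5,-]
e15 deliver 0→1: ·
e16 propose(1,'y'): ·
e17 timeout(1): 1[cand,b=9,-]
e18 deliver 3→2: ·
e19 deliver 3→2: ·
e20 deliver 3→2: ·

no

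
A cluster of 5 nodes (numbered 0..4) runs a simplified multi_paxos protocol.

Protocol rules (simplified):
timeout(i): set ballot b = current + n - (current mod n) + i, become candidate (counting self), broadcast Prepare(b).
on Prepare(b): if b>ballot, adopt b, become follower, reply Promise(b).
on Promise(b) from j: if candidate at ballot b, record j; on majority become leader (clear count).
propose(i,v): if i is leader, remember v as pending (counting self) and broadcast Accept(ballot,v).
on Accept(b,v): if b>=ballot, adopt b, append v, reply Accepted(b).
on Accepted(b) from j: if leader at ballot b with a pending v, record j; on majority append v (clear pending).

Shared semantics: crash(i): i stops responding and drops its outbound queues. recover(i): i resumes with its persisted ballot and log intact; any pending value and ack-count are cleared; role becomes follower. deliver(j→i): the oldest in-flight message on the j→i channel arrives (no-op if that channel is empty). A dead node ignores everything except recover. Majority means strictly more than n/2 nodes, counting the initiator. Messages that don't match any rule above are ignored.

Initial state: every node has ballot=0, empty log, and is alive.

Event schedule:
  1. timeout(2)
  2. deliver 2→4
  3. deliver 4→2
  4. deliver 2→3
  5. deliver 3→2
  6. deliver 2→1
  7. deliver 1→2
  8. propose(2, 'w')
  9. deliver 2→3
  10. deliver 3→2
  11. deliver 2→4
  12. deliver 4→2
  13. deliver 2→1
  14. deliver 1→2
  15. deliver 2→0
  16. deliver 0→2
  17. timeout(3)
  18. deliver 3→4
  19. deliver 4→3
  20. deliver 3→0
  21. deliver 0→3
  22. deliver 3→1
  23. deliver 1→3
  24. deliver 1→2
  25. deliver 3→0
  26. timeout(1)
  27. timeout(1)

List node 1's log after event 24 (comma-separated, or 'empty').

w

[1] timeout(2) → N2(cand b7 [-])
[2] deliver 2→4 → N4(foll b7 [-])
[3] deliver 4→2 → ∅
[4] deliver 2→3 → N3(foll b7 [-])
[5] deliver 3→2 → N2(lead b7 [-])
[6] deliver 2→1 → N1(foll b7 [-])
[7] deliver 1→2 → ∅
[8] propose(2,'w') → ∅
[9] deliver 2→3 → N3(foll b7 [w])
[10] deliver 3→2 → ∅
[11] deliver 2→4 → N4(foll b7 [w])
[12] deliver 4→2 → N2(lead b7 [w])
[13] deliver 2→1 → N1(foll b7 [w])
[14] deliver 1→2 → ∅
[15] deliver 2→0 → N0(foll b7 [-])
[16] deliver 0→2 → ∅
[17] timeout(3) → N3(cand b13 [w])
[18] deliver 3→4 → N4(foll b13 [w])
[19] deliver 4→3 → ∅
[20] deliver 3→0 → N0(foll b13 [-])
[21] deliver 0→3 → N3(lead b13 [w])
[22] deliver 3→1 → N1(foll b13 [w])
[23] deliver 1→3 → ∅
[24] deliver 1→2 → ∅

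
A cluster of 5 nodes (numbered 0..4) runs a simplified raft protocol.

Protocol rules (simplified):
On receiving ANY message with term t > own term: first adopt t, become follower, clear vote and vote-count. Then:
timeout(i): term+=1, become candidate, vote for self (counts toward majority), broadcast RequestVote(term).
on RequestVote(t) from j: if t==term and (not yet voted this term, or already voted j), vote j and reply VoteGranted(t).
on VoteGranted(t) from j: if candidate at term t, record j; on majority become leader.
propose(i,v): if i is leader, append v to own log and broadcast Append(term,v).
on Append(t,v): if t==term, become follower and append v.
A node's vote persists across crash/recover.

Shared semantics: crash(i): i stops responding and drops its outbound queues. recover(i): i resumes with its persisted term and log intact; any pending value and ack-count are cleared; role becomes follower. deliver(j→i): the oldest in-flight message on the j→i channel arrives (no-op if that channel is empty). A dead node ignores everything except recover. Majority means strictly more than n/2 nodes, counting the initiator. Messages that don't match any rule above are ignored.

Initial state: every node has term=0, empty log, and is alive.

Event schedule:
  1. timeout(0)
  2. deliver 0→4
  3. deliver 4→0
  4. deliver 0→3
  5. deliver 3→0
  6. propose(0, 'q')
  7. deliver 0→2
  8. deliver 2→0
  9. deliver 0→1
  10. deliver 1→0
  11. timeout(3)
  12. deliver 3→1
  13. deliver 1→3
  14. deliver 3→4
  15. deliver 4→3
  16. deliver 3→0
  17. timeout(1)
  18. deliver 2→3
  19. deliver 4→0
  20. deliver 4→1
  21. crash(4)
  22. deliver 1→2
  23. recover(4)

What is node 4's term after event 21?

step 1 timeout(0): 0={cand,t=1,log=-}
step 2 deliver 0→4: 4={foll,t=1,log=-}
step 3 deliver 4→0: —
step 4 deliver 0→3: 3={foll,t=1,log=-}
step 5 deliver 3→0: 0={lead,t=1,log=-}
step 6 propose(0,'q'): 0={lead,t=1,log=q}
step 7 deliver 0→2: 2={foll,t=1,log=-}
step 8 deliver 2→0: —
step 9 deliver 0→1: 1={foll,t=1,log=-}
step 10 deliver 1→0: —
step 11 timeout(3): 3={cand,t=2,log=-}
step 12 deliver 3→1: 1={foll,t=2,log=-}
step 13 deliver 1→3: —
step 14 deliver 3→4: 4={foll,t=2,log=-}
step 15 deliver 4→3: 3={lead,t=2,log=-}
step 16 deliver 3→0: 0={foll,t=2,log=q}
step 17 timeout(1): 1={cand,t=3,log=-}
step 18 deliver 2→3: —
step 19 deliver 4→0: —
step 20 deliver 4→1: —
step 21 crash(4): 4={✗foll,t=2,log=-}

2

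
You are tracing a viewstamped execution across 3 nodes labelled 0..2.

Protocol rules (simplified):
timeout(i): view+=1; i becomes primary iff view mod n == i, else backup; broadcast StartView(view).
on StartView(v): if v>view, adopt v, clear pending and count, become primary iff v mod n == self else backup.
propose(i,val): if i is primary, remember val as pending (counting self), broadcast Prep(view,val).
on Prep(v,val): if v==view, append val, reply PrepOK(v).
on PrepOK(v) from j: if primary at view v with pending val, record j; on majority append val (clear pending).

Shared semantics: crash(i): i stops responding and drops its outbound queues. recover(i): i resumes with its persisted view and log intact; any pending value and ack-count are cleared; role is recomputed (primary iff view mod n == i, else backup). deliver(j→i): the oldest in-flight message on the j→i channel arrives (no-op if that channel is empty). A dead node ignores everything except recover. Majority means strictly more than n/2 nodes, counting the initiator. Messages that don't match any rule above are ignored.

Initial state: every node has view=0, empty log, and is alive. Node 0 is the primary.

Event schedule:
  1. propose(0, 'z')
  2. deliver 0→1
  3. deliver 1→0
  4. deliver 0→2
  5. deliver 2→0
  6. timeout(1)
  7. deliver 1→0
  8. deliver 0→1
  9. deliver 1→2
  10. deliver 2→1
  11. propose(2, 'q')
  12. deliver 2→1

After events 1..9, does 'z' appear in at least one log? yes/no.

yes

step 1 propose(0,'z'): —
step 2 deliver 0→1: 1={back,v=0,log=z}
step 3 deliver 1→0: 0={prim,v=0,log=z}
step 4 deliver 0→2: 2={back,v=0,log=z}
step 5 deliver 2→0: —
step 6 timeout(1): 1={prim,v=1,log=z}
step 7 deliver 1→0: 0={back,v=1,log=z}
step 8 deliver 0→1: —
step 9 deliver 1→2: 2={back,v=1,log=z}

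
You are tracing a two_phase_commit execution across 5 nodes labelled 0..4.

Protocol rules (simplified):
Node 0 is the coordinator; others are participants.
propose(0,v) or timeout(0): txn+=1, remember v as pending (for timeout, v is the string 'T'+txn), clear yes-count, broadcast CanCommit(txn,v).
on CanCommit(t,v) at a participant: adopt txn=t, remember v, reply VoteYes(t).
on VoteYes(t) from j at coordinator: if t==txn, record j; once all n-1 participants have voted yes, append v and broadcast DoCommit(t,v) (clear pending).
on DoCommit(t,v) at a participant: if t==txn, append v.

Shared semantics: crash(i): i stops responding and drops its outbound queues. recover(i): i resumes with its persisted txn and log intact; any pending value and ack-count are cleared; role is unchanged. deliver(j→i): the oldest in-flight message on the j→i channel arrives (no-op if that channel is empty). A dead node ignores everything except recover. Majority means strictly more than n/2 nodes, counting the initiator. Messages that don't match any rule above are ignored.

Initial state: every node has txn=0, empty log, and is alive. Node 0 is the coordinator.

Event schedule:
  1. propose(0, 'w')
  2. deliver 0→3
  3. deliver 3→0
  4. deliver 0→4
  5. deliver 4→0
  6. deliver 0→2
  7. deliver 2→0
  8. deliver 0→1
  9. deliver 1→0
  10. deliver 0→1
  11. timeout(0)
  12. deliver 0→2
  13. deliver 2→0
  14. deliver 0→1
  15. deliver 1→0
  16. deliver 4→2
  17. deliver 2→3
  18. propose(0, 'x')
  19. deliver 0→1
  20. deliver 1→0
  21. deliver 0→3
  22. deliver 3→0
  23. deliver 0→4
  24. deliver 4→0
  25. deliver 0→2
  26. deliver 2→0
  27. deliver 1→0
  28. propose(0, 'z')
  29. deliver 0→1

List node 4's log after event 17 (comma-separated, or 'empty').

empty

[1] propose(0,'w') → N0(coor t1 [-])
[2] deliver 0→3 → N3(part t1 [-])
[3] deliver 3→0 → ∅
[4] deliver 0→4 → N4(part t1 [-])
[5] deliver 4→0 → ∅
[6] deliver 0→2 → N2(part t1 [-])
[7] deliver 2→0 → ∅
[8] deliver 0→1 → N1(part t1 [-])
[9] deliver 1→0 → N0(coor t1 [w])
[10] deliver 0→1 → N1(part t1 [w])
[11] timeout(0) → N0(coor t2 [w])
[12] deliver 0→2 → N2(part t1 [w])
[13] deliver 2→0 → ∅
[14] deliver 0→1 → N1(part t2 [w])
[15] deliver 1→0 → ∅
[16] deliver 4→2 → ∅
[17] deliver 2→3 → ∅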